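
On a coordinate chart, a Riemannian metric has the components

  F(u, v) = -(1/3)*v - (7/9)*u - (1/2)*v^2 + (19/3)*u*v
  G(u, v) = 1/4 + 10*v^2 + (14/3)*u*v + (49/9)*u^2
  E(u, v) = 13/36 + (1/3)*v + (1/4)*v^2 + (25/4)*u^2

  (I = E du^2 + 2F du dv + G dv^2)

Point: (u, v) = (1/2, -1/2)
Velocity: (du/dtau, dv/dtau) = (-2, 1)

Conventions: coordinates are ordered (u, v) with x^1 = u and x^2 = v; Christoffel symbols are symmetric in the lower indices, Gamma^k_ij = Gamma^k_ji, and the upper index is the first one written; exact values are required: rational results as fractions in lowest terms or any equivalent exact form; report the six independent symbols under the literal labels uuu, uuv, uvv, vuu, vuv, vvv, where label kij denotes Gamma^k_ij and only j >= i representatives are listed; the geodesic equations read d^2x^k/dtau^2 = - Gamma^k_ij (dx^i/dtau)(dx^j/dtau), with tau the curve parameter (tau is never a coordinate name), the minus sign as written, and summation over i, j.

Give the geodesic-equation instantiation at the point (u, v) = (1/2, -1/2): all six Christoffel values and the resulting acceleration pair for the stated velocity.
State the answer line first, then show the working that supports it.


Answer: Gamma_uuu = 7807/8451, Gamma_uuv = 16204/8451, Gamma_uvv = -11228/8451, Gamma_vuu = -6322/8451, Gamma_vuv = 15089/8451, Gamma_vvv = -18364/8451; accelerations (d^2u/dtau^2, d^2v/dtau^2) = (44816/8451, 104008/8451)

E = 131/72, F = -139/72, G = 53/18 at the point
E_u = 25/4, E_v = 1/12, F_u = -71/18, F_v = 10/3, G_u = 28/9, G_v = -23/3
EG - F^2 = 313/192;  g^inv = (192/313) * [[53/18, 139/72], [139/72, 131/72]]
first-kind symbols [ij,l] = (1/2)(d_i g_jl + d_j g_il - d_l g_ij): [uu,u] = E_u/2 = 25/8, [uu,v] = F_u - E_v/2 = -287/72, [uv,u] = E_v/2 = 1/24, [uv,v] = G_u/2 = 14/9, [vv,u] = F_v - G_u/2 = 16/9, [vv,v] = G_v/2 = -23/6
Gamma^u_ij = (G*[ij,u] - F*[ij,v])/(EG - F^2), Gamma^v_ij = (E*[ij,v] - F*[ij,u])/(EG - F^2)
Gamma_uuu = 7807/8451, Gamma_uuv = 16204/8451, Gamma_uvv = -11228/8451, Gamma_vuu = -6322/8451, Gamma_vuv = 15089/8451, Gamma_vvv = -18364/8451
d^2u/dtau^2 = -(Gamma_uuu*(-2)^2 + 2*Gamma_uuv*(-2)*(1) + Gamma_uvv*(1)^2) = 44816/8451
d^2v/dtau^2 = -(Gamma_vuu*(-2)^2 + 2*Gamma_vuv*(-2)*(1) + Gamma_vvv*(1)^2) = 104008/8451


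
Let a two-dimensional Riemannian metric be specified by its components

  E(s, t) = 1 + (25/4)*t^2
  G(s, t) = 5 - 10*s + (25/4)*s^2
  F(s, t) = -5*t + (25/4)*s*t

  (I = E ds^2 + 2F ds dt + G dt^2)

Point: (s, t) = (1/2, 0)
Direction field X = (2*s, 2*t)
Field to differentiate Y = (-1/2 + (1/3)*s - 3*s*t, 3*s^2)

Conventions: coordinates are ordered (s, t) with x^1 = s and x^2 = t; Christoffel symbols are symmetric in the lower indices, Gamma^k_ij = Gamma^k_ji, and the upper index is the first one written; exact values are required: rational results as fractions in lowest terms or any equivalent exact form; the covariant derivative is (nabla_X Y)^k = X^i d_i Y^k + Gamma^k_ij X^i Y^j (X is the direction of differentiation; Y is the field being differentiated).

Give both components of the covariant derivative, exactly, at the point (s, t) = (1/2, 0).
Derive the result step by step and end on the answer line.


E = 1, F = 0, G = 25/16 at the point
E_s = 0, E_t = 0, F_s = 0, F_t = -15/8, G_s = -15/4, G_t = 0
EG - F^2 = 25/16;  g^inv = (16/25) * [[25/16, 0], [0, 1]]
first-kind symbols [ij,l] = (1/2)(d_i g_jl + d_j g_il - d_l g_ij): [ss,s] = E_s/2 = 0, [ss,t] = F_s - E_t/2 = 0, [st,s] = E_t/2 = 0, [st,t] = G_s/2 = -15/8, [tt,s] = F_t - G_s/2 = 0, [tt,t] = G_t/2 = 0
Gamma^s_ij = (G*[ij,s] - F*[ij,t])/(EG - F^2), Gamma^t_ij = (E*[ij,t] - F*[ij,s])/(EG - F^2)
Gamma_sss = 0, Gamma_sst = 0, Gamma_stt = 0, Gamma_tss = 0, Gamma_tst = -6/5, Gamma_ttt = 0
X = (1, 0), Y = (-1/3, 3/4) at the point

Answer: (nabla_X Y)^s = 1/3, (nabla_X Y)^t = 21/10


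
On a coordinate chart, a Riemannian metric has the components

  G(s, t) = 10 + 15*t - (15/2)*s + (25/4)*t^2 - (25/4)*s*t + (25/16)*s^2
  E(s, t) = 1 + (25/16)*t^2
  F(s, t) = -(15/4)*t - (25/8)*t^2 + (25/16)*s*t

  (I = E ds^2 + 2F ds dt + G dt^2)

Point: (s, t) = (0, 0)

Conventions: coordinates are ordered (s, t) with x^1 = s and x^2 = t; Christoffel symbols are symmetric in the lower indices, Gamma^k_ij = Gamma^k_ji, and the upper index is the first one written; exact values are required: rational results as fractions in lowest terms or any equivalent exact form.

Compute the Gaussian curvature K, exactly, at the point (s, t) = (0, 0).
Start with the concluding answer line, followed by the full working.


Answer: K = -1/64

E = 1, F = 0, G = 10, EG - F^2 = 10 at the point
E_s = 0, E_t = 0, F_s = 0, F_t = -15/4, G_s = -15/2, G_t = 15
E_tt = 25/8, F_st = 25/16, G_ss = 25/8
Brioschi: K = (det M1 - det M2) / (EG - F^2)^2 with the standard first/second-derivative matrices M1, M2.
M1 = [[-E_tt/2 + F_st - G_ss/2, E_s/2, F_s - E_t/2], [F_t - G_s/2, E, F], [G_t/2, F, G]] = [[-25/16, 0, 0], [0, 1, 0], [15/2, 0, 10]]; det M1 = -125/8
M2 = [[0, E_t/2, G_s/2], [E_t/2, E, F], [G_s/2, F, G]] = [[0, 0, -15/4], [0, 1, 0], [-15/4, 0, 10]]; det M2 = -225/16
det M1 - det M2 = -25/16; K = -25/16 / (10)^2 = -1/64


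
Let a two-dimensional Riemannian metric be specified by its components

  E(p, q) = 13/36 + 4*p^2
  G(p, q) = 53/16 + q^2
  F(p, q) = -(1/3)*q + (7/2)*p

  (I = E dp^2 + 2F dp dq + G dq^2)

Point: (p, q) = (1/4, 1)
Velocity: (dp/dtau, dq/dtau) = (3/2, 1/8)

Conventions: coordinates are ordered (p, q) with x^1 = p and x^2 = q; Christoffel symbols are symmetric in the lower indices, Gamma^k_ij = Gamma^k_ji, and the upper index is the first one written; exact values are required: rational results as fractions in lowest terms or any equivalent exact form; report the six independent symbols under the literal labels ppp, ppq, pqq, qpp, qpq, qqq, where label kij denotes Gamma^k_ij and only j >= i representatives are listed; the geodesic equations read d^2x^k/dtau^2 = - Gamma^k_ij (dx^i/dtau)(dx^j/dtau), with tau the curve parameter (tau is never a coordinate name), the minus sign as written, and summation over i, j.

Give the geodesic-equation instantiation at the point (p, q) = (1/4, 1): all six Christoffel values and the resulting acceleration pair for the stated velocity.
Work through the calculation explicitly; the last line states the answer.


E = 11/18, F = 13/24, G = 69/16 at the point
E_p = 2, E_q = 0, F_p = 7/2, F_q = -1/3, G_p = 0, G_q = 2
EG - F^2 = 1349/576;  g^inv = (576/1349) * [[69/16, -13/24], [-13/24, 11/18]]
first-kind symbols [ij,l] = (1/2)(d_i g_jl + d_j g_il - d_l g_ij): [pp,p] = E_p/2 = 1, [pp,q] = F_p - E_q/2 = 7/2, [pq,p] = E_q/2 = 0, [pq,q] = G_p/2 = 0, [qq,p] = F_q - G_p/2 = -1/3, [qq,q] = G_q/2 = 1
Gamma^p_ij = (G*[ij,p] - F*[ij,q])/(EG - F^2), Gamma^q_ij = (E*[ij,q] - F*[ij,p])/(EG - F^2)
Gamma_ppp = 1392/1349, Gamma_ppq = 0, Gamma_pqq = -60/71, Gamma_qpp = 920/1349, Gamma_qpq = 0, Gamma_qqq = 24/71
d^2p/dtau^2 = -(Gamma_ppp*(3/2)^2 + 2*Gamma_ppq*(3/2)*(1/8) + Gamma_pqq*(1/8)^2) = -49827/21584
d^2q/dtau^2 = -(Gamma_qpp*(3/2)^2 + 2*Gamma_qpq*(3/2)*(1/8) + Gamma_qqq*(1/8)^2) = -16617/10792

Answer: Gamma_ppp = 1392/1349, Gamma_ppq = 0, Gamma_pqq = -60/71, Gamma_qpp = 920/1349, Gamma_qpq = 0, Gamma_qqq = 24/71; accelerations (d^2p/dtau^2, d^2q/dtau^2) = (-49827/21584, -16617/10792)


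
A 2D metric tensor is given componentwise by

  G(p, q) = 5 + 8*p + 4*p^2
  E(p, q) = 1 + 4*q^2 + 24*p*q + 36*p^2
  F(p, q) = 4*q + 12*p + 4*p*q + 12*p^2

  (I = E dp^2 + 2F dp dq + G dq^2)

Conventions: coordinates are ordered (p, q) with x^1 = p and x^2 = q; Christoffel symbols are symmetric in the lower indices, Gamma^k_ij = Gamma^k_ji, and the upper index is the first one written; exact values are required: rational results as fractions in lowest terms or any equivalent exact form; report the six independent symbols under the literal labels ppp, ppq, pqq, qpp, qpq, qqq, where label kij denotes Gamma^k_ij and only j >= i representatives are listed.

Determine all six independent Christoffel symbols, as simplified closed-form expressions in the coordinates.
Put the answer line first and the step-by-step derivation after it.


Answer: Gamma_ppp = (36*p + 12*q)/(40*p^2 + 24*p*q + 8*p + 4*q^2 + 5), Gamma_ppq = (12*p + 4*q)/(40*p^2 + 24*p*q + 8*p + 4*q^2 + 5), Gamma_pqq = 0, Gamma_qpp = (12*p + 12)/(40*p^2 + 24*p*q + 8*p + 4*q^2 + 5), Gamma_qpq = (4*p + 4)/(40*p^2 + 24*p*q + 8*p + 4*q^2 + 5), Gamma_qqq = 0

E = 1 + 4*q^2 + 24*p*q + 36*p^2; F = 4*q + 12*p + 4*p*q + 12*p^2; G = 5 + 8*p + 4*p^2
Gamma^k_ij = (1/2) g^{kl} (d_i g_jl + d_j g_il - d_l g_ij), with g^inv = (1/(EG-F^2)) [[G, -F], [-F, E]]
first partials: E_p = 24*q + 72*p, E_q = 8*q + 24*p, F_p = 12 + 4*q + 24*p, F_q = 4 + 4*p, G_p = 8 + 8*p, G_q = 0
D = EG - F^2 = 5 + 8*p + 4*q^2 + 24*p*q + 40*p^2
expanded: Gamma^p_pp = (G E_p - 2F F_p + F E_q)/(2D), Gamma^p_pq = (G E_q - F G_p)/(2D), Gamma^p_qq = (2G F_q - G G_p - F G_q)/(2D), Gamma^q_pp = (2E F_p - E E_q - F E_p)/(2D), Gamma^q_pq = (E G_p - F E_q)/(2D), Gamma^q_qq = (E G_q - 2F F_q + F G_p)/(2D); substitute and cancel common factors


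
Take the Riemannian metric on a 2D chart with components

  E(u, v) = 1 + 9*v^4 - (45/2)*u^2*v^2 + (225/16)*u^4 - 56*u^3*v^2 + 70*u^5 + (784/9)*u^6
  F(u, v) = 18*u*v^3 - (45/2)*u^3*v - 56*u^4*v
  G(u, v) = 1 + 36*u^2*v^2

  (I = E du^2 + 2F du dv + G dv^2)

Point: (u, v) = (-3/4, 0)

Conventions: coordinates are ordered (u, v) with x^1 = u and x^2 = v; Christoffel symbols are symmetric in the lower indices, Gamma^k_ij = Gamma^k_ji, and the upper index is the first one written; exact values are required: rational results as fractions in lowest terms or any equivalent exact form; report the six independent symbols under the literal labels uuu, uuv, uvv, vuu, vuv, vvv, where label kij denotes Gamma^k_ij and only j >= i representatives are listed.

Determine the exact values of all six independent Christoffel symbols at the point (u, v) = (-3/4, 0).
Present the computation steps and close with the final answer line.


E = 17785/4096, F = 0, G = 1 at the point
E_u = -9477/256, E_v = 0, F_u = 0, F_v = -1053/128, G_u = 0, G_v = 0
EG - F^2 = 17785/4096;  g^inv = (4096/17785) * [[1, 0], [0, 17785/4096]]
first-kind symbols [ij,l] = (1/2)(d_i g_jl + d_j g_il - d_l g_ij): [uu,u] = E_u/2 = -9477/512, [uu,v] = F_u - E_v/2 = 0, [uv,u] = E_v/2 = 0, [uv,v] = G_u/2 = 0, [vv,u] = F_v - G_u/2 = -1053/128, [vv,v] = G_v/2 = 0
Gamma^u_ij = (G*[ij,u] - F*[ij,v])/(EG - F^2), Gamma^v_ij = (E*[ij,v] - F*[ij,u])/(EG - F^2)

Answer: Gamma_uuu = -75816/17785, Gamma_uuv = 0, Gamma_uvv = -33696/17785, Gamma_vuu = 0, Gamma_vuv = 0, Gamma_vvv = 0


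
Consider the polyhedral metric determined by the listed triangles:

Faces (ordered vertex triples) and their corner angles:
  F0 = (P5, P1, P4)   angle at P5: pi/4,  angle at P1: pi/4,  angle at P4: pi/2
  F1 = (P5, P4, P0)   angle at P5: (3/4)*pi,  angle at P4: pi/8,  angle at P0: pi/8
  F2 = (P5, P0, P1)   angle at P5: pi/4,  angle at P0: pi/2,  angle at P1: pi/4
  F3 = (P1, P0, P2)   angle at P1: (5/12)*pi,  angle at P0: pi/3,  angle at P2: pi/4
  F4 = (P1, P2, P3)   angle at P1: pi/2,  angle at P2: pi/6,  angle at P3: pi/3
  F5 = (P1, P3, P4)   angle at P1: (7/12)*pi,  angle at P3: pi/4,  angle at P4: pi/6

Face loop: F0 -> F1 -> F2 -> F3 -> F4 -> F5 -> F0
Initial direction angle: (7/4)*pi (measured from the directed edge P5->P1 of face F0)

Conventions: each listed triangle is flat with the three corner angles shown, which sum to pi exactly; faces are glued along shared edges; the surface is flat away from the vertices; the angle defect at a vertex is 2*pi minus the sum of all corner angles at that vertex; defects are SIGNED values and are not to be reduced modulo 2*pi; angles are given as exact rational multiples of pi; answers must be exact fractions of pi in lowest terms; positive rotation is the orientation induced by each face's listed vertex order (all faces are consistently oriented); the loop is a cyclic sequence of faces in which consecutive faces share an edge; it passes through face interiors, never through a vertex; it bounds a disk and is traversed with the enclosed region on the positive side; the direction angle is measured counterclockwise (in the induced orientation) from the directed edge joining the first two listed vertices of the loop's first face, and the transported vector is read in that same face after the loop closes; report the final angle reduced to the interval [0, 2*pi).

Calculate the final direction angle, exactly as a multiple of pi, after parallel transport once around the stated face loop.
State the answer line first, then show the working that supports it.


Answer: final direction angle = pi/2

enclosed vertex P1: corner angles sum to 2*pi, defect = 2*pi - 2*pi = 0
enclosed vertex P5: corner angles sum to (5/4)*pi, defect = 2*pi - (5/4)*pi = (3/4)*pi
holonomy = initial angle + sum of enclosed defects (mod 2*pi), positive in the induced orientation
final angle = (7/4)*pi + (3/4)*pi = pi/2 (mod 2*pi)


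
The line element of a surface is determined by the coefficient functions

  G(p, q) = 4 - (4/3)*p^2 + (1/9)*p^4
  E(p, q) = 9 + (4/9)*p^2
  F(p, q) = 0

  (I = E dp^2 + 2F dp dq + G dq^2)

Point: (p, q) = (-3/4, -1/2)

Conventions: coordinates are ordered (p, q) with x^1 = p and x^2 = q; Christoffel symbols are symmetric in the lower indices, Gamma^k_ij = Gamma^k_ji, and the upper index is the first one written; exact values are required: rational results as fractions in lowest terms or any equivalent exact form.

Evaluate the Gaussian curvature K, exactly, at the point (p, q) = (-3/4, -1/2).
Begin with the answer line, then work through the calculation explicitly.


Answer: K = 1536/39701

E = 37/4, F = 0, G = 841/256, EG - F^2 = 31117/1024 at the point
E_p = -2/3, E_q = 0, F_p = 0, F_q = 0, G_p = 29/16, G_q = 0
E_qq = 0, F_pq = 0, G_pp = -23/12
K follows from Brioschi's formula, (det M1 - det M2)/(EG - F^2)^2.
M1 = [[-E_qq/2 + F_pq - G_pp/2, E_p/2, F_p - E_q/2], [F_q - G_p/2, E, F], [G_q/2, F, G]] = [[23/24, -1/3, 0], [-29/32, 37/4, 0], [0, 0, 841/256]]; det M1 = 115217/4096
M2 = [[0, E_q/2, G_p/2], [E_q/2, E, F], [G_p/2, F, G]] = [[0, 0, 29/32], [0, 37/4, 0], [29/32, 0, 841/256]]; det M2 = -31117/4096
det M1 - det M2 = 73167/2048; K = 73167/2048 / (31117/1024)^2 = 1536/39701


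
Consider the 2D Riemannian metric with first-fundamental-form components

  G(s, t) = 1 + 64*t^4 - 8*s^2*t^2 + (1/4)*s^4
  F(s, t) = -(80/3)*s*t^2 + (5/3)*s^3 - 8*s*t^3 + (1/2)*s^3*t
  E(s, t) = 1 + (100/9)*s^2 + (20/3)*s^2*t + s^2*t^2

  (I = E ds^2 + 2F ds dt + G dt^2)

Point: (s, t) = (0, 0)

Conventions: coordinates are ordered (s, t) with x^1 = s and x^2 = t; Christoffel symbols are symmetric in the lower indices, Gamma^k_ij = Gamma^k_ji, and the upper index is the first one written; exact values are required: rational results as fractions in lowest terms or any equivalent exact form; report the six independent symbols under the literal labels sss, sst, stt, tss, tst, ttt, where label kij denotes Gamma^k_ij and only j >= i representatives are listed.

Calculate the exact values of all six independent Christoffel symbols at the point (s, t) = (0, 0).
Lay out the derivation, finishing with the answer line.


E = 1, F = 0, G = 1 at the point
E_s = 0, E_t = 0, F_s = 0, F_t = 0, G_s = 0, G_t = 0
EG - F^2 = 1;  g^inv = (1) * [[1, 0], [0, 1]]
first-kind symbols [ij,l] = (1/2)(d_i g_jl + d_j g_il - d_l g_ij): [ss,s] = E_s/2 = 0, [ss,t] = F_s - E_t/2 = 0, [st,s] = E_t/2 = 0, [st,t] = G_s/2 = 0, [tt,s] = F_t - G_s/2 = 0, [tt,t] = G_t/2 = 0
Gamma^s_ij = (G*[ij,s] - F*[ij,t])/(EG - F^2), Gamma^t_ij = (E*[ij,t] - F*[ij,s])/(EG - F^2)

Answer: Gamma_sss = 0, Gamma_sst = 0, Gamma_stt = 0, Gamma_tss = 0, Gamma_tst = 0, Gamma_ttt = 0


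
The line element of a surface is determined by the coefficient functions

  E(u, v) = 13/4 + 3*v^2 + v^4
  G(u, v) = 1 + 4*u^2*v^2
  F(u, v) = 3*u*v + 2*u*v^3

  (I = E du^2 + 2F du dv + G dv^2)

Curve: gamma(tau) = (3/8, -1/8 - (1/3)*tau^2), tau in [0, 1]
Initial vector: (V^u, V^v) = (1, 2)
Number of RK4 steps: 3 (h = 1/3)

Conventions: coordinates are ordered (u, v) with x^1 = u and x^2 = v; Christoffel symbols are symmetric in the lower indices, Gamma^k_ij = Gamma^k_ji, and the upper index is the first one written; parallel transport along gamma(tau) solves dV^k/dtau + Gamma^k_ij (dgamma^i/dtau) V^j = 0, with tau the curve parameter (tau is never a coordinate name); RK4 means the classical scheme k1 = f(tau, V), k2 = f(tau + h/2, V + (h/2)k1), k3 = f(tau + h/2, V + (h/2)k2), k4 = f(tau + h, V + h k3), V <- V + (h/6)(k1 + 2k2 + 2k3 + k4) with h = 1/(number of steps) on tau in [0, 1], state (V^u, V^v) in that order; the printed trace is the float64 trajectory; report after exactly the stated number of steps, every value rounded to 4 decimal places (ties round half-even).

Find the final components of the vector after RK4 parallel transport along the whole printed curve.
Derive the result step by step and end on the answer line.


gamma'(tau) = (0, -(2/3)*tau); f(tau, V)^k = -Gamma^k_ij(gamma(tau)) gamma'^i(tau) V^j; h = 1/3; intermediate values shown to 6 dp
curve data and Christoffel symbols at the stage parameters:
  tau = 0.000000: gamma = (0.375000, -0.125000), gamma' = (0.000000, 0.000000); Gamma_uuu = 0.000000, Gamma_uuv = -0.114615, Gamma_uvv = 0.343845, Gamma_vuu = 0.000000, Gamma_vuv = 0.007090, Gamma_vvv = -0.021269
  tau = 0.166667: gamma = (0.375000, -0.134259), gamma' = (0.000000, -0.111111); Gamma_uuu = 0.000000, Gamma_uuv = -0.122979, Gamma_uvv = 0.343492, Gamma_vuu = 0.000000, Gamma_vuv = 0.008157, Gamma_vvv = -0.022785
  tau = 0.333333: gamma = (0.375000, -0.162037), gamma' = (0.000000, -0.222222); Gamma_uuu = 0.000000, Gamma_uuv = -0.147903, Gamma_uvv = 0.342289, Gamma_vuu = 0.000000, Gamma_vuv = 0.011777, Gamma_vvv = -0.027255
  tau = 0.500000: gamma = (0.375000, -0.208333), gamma' = (0.000000, -0.333333); Gamma_uuu = 0.000000, Gamma_uuv = -0.188781, Gamma_uvv = 0.339806, Gamma_vuu = 0.000000, Gamma_vuv = 0.019112, Gamma_vvv = -0.034401
  tau = 0.666667: gamma = (0.375000, -0.273148), gamma' = (0.000000, -0.444444); Gamma_uuu = 0.000000, Gamma_uuv = -0.244281, Gamma_uvv = 0.335369, Gamma_vuu = 0.000000, Gamma_vuv = 0.031782, Gamma_vvv = -0.043632
  tau = 0.833333: gamma = (0.375000, -0.356481), gamma' = (0.000000, -0.555556); Gamma_uuu = 0.000000, Gamma_uuv = -0.311936, Gamma_uvv = 0.328140, Gamma_vuu = 0.000000, Gamma_vuv = 0.051257, Gamma_vvv = -0.053920
  tau = 1.000000: gamma = (0.375000, -0.458333), gamma' = (0.000000, -0.666667); Gamma_uuu = 0.000000, Gamma_uuv = -0.387771, Gamma_uvv = 0.317267, Gamma_vuu = 0.000000, Gamma_vuv = 0.077948, Gamma_vvv = -0.063775
step 0: V^u = 1.0000, V^v = 2.0000
step 1: k1 = (0.000000, 0.000000), k2 = (0.062667, -0.004157), k3 = (0.062498, -0.004146), k4 = (0.118471, -0.009433); V <- V + (h/6)(k1 + 2k2 + 2k3 + k4): V^u = 1.0205, V^v = 1.9986
step 2: k1 = (0.118478, -0.009434), k2 = (0.160737, -0.016273), k3 = (0.160164, -0.016215), k4 = (0.180495, -0.023483); V <- V + (h/6)(k1 + 2k2 + 2k3 + k4): V^u = 1.0728, V^v = 1.9931
step 3: k1 = (0.180611, -0.023498), k2 = (0.171509, -0.028182), k3 = (0.171629, -0.028202), k4 = (0.127467, -0.025623); V <- V + (h/6)(k1 + 2k2 + 2k3 + k4): V^u = 1.1280, V^v = 1.9841

Answer: V^u = 1.1280, V^v = 1.9841


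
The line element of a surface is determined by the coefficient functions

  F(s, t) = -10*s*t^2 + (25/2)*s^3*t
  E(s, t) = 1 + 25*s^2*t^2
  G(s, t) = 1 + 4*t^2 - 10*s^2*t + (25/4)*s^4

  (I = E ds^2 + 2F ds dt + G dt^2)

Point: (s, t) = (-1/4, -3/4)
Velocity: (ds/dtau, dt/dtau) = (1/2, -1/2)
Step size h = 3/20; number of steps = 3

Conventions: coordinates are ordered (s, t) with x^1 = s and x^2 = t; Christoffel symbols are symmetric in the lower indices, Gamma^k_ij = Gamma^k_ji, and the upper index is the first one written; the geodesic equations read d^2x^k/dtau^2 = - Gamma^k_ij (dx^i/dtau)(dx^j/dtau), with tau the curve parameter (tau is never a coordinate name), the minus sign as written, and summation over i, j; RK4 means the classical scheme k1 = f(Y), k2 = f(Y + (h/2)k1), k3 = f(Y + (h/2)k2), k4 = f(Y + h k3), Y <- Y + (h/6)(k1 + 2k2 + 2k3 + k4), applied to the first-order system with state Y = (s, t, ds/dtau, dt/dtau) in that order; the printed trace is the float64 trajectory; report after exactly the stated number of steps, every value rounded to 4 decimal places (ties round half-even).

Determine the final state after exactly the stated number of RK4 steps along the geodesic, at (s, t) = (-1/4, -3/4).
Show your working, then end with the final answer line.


f(Y) = (ds/dtau, dt/dtau, -Gamma^s_ij Y'^i Y'^j, -Gamma^t_ij Y'^i Y'^j) with the Gammas evaluated at the stage position; h = 0.150000; intermediate values shown to 6 dp
step 0: s = -0.2500, t = -0.7500, ds/dtau = 0.5000, dt/dtau = -0.5000
step 1:
  k1: at (s, t) = (-0.250000, -0.750000), (ds/dtau, dt/dtau) = (0.500000, -0.500000); Gamma_sss = -0.760617, Gamma_sst = -0.253539, Gamma_stt = -0.405662, Gamma_tss = -1.343757, Gamma_tst = -0.447919, Gamma_ttt = -0.716670; k1 = (0.500000, -0.500000, 0.164800, 0.291147)
  k2: at (s, t) = (-0.212500, -0.787500), (ds/dtau, dt/dtau) = (0.512360, -0.478164); Gamma_sss = -0.724231, Gamma_sst = -0.195427, Gamma_stt = -0.367863, Gamma_tss = -1.460972, Gamma_tst = -0.394231, Gamma_ttt = -0.742081; k2 = (0.512360, -0.478164, 0.178472, 0.360027)
  k3: at (s, t) = (-0.211573, -0.785862), (ds/dtau, dt/dtau) = (0.513385, -0.472998); Gamma_sss = -0.721778, Gamma_sst = -0.194320, Gamma_stt = -0.367381, Gamma_tss = -1.461754, Gamma_tst = -0.393539, Gamma_ttt = -0.744026; k3 = (0.513385, -0.472998, 0.178055, 0.360599)
  k4: at (s, t) = (-0.172992, -0.820950), (ds/dtau, dt/dtau) = (0.526708, -0.445910); Gamma_sss = -0.654801, Gamma_sst = -0.137981, Gamma_stt = -0.319045, Gamma_tss = -1.583049, Gamma_tst = -0.333583, Gamma_ttt = -0.771325; k4 = (0.526708, -0.445910, 0.180280, 0.435845)
  Y <- Y + (h/6)(k1 + 2k2 + 2k3 + k4): s = -0.1730, t = -0.8212, ds/dtau = 0.5265, dt/dtau = -0.4458
step 2:
  k1: at (s, t) = (-0.173045, -0.821206), (ds/dtau, dt/dtau) = (0.526453, -0.445794); Gamma_sss = -0.655036, Gamma_sst = -0.138030, Gamma_stt = -0.319060, Gamma_tss = -1.583154, Gamma_tst = -0.333603, Gamma_ttt = -0.771136; k1 = (0.526453, -0.445794, 0.180165, 0.435439)
  k2: at (s, t) = (-0.133561, -0.854640), (ds/dtau, dt/dtau) = (0.539966, -0.413136); Gamma_sss = -0.554057, Gamma_sst = -0.086587, Gamma_stt = -0.259317, Gamma_tss = -1.702630, Gamma_tst = -0.266083, Gamma_ttt = -0.796887; k2 = (0.539966, -0.413136, 0.167172, 0.513722)
  k3: at (s, t) = (-0.132548, -0.852191), (ds/dtau, dt/dtau) = (0.538991, -0.407265); Gamma_sss = -0.549989, Gamma_sst = -0.085544, Gamma_stt = -0.258153, Gamma_tss = -1.702519, Gamma_tst = -0.264805, Gamma_ttt = -0.799126; k3 = (0.538991, -0.407265, 0.165041, 0.510892)
  k4: at (s, t) = (-0.092196, -0.882296), (ds/dtau, dt/dtau) = (0.551209, -0.369160); Gamma_sss = -0.412030, Gamma_sst = -0.043055, Gamma_stt = -0.186799, Gamma_tss = -1.809145, Gamma_tst = -0.189048, Gamma_ttt = -0.820199; k4 = (0.551209, -0.369160, 0.133122, 0.584515)
  Y <- Y + (h/6)(k1 + 2k2 + 2k3 + k4): s = -0.0922, t = -0.8826, ds/dtau = 0.5509, dt/dtau = -0.3691
step 3:
  k1: at (s, t) = (-0.092156, -0.882600), (ds/dtau, dt/dtau) = (0.550896, -0.369064); Gamma_sss = -0.411935, Gamma_sst = -0.043012, Gamma_stt = -0.186692, Gamma_tss = -1.809505, Gamma_tst = -0.188937, Gamma_ttt = -0.820079; k1 = (0.550896, -0.369064, 0.132956, 0.584034)
  k2: at (s, t) = (-0.050838, -0.910280), (ds/dtau, dt/dtau) = (0.560868, -0.325262); Gamma_sss = -0.239808, Gamma_sst = -0.013393, Gamma_stt = -0.105378, Gamma_tss = -1.893525, Gamma_tst = -0.105752, Gamma_ttt = -0.832063; k2 = (0.560868, -0.325262, 0.081699, 0.645095)
  k3: at (s, t) = (-0.050091, -0.906994), (ds/dtau, dt/dtau) = (0.557024, -0.320682); Gamma_sss = -0.236007, Gamma_sst = -0.013034, Gamma_stt = -0.104083, Gamma_tss = -1.891162, Gamma_tst = -0.104443, Gamma_ttt = -0.834035; k3 = (0.557024, -0.320682, 0.079274, 0.635238)
  k4: at (s, t) = (-0.008602, -0.930702), (ds/dtau, dt/dtau) = (0.562787, -0.273779); Gamma_sss = -0.041700, Gamma_sst = -0.000385, Gamma_stt = -0.017922, Gamma_tss = -1.939265, Gamma_tst = -0.017924, Gamma_ttt = -0.833463; k4 = (0.562787, -0.273779, 0.014432, 0.671171)
  Y <- Y + (h/6)(k1 + 2k2 + 2k3 + k4): s = -0.0084, t = -0.9310, ds/dtau = 0.5626, dt/dtau = -0.2737

Answer: s = -0.0084, t = -0.9310, ds/dtau = 0.5626, dt/dtau = -0.2737


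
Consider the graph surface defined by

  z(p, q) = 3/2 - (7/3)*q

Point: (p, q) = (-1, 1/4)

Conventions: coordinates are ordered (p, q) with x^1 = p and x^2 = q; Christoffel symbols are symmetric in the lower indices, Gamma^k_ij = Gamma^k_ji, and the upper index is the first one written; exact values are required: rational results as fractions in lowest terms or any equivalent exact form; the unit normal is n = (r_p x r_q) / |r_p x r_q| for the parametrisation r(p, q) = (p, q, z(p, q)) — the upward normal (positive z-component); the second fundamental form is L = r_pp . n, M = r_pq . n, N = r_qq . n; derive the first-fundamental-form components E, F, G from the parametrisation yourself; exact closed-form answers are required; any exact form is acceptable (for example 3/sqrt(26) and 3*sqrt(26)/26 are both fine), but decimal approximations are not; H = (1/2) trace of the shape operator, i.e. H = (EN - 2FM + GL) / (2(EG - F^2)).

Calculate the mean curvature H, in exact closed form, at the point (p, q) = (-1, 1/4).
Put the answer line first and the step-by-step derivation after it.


Answer: H = 0

z_p = 0, z_q = -7/3, z_pp = 0, z_pq = 0, z_qq = 0
E = 1, F = 0, G = 58/9; answer radicand W^2 = 58/9
unnormalised second-form numerators: l = 0, m = 0, n = 0; L = l/sqrt(58/9), and similarly M = m/sqrt(W^2), N = n/sqrt(W^2)
H = (E*n - 2*F*m + G*l) / (2*(EG - F^2)*sqrt(W^2)); E*n - 2*F*m + G*l = 0, EG - F^2 = 58/9, so H = (0)/sqrt(58/9)


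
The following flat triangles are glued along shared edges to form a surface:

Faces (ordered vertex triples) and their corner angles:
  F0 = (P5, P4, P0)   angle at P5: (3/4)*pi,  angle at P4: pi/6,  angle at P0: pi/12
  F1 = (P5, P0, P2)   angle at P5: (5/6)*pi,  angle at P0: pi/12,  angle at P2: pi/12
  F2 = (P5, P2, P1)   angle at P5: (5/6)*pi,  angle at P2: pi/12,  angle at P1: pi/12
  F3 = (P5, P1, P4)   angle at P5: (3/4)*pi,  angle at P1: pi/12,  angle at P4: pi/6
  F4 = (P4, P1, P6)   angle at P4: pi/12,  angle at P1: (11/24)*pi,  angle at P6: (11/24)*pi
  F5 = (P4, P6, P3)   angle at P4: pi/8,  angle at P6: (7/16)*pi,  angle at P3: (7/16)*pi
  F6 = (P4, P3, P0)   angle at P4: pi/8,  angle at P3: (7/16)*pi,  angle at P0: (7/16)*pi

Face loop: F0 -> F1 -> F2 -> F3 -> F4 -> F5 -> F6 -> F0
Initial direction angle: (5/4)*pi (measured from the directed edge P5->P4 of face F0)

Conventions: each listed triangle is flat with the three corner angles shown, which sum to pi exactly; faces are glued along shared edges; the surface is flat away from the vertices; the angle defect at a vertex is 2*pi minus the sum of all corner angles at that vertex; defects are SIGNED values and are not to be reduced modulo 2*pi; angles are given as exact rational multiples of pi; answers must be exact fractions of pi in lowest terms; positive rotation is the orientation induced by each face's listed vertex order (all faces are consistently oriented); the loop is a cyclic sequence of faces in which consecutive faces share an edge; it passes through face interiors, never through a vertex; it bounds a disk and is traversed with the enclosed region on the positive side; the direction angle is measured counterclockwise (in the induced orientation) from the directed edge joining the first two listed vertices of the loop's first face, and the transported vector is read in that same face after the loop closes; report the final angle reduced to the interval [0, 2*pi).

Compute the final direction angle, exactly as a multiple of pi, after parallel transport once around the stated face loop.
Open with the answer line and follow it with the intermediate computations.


Answer: final direction angle = (17/12)*pi

enclosed vertex P4: corner angles sum to (2/3)*pi, defect = 2*pi - (2/3)*pi = (4/3)*pi
enclosed vertex P5: corner angles sum to (19/6)*pi, defect = 2*pi - (19/6)*pi = (-7/6)*pi
the rotation equals the total enclosed defect, so the final angle is initial + defects (mod 2*pi)
final angle = (5/4)*pi + pi/6 = (17/12)*pi (mod 2*pi)


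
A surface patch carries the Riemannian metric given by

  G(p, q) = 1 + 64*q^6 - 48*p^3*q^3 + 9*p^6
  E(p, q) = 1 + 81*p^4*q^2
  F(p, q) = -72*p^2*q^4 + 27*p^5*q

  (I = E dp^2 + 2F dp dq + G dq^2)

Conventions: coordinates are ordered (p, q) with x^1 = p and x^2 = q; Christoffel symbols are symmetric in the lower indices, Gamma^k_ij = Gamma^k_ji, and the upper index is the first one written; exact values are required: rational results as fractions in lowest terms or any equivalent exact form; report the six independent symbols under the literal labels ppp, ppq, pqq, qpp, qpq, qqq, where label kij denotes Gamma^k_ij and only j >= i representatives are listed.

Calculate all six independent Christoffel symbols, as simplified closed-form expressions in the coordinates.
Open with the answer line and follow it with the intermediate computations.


Answer: Gamma_ppp = 162*p^3*q^2/(9*p^6 + 81*p^4*q^2 - 48*p^3*q^3 + 64*q^6 + 1), Gamma_ppq = 81*p^4*q/(9*p^6 + 81*p^4*q^2 - 48*p^3*q^3 + 64*q^6 + 1), Gamma_pqq = -216*p^2*q^3/(9*p^6 + 81*p^4*q^2 - 48*p^3*q^3 + 64*q^6 + 1), Gamma_qpp = (54*p^4*q - 144*p*q^4)/(9*p^6 + 81*p^4*q^2 - 48*p^3*q^3 + 64*q^6 + 1), Gamma_qpq = (27*p^5 - 72*p^2*q^3)/(9*p^6 + 81*p^4*q^2 - 48*p^3*q^3 + 64*q^6 + 1), Gamma_qqq = (-72*p^3*q^2 + 192*q^5)/(9*p^6 + 81*p^4*q^2 - 48*p^3*q^3 + 64*q^6 + 1)

E = 1 + 81*p^4*q^2; F = -72*p^2*q^4 + 27*p^5*q; G = 1 + 64*q^6 - 48*p^3*q^3 + 9*p^6
Gamma^k_ij = (1/2) g^{kl} (d_i g_jl + d_j g_il - d_l g_ij), with g^inv = (1/(EG-F^2)) [[G, -F], [-F, E]]
first partials: E_p = 324*p^3*q^2, E_q = 162*p^4*q, F_p = -144*p*q^4 + 135*p^4*q, F_q = -288*p^2*q^3 + 27*p^5, G_p = -144*p^2*q^3 + 54*p^5, G_q = 384*q^5 - 144*p^3*q^2
D = EG - F^2 = 1 + 64*q^6 - 48*p^3*q^3 + 81*p^4*q^2 + 9*p^6
expanded: Gamma^p_pp = (G E_p - 2F F_p + F E_q)/(2D), Gamma^p_pq = (G E_q - F G_p)/(2D), Gamma^p_qq = (2G F_q - G G_p - F G_q)/(2D), Gamma^q_pp = (2E F_p - E E_q - F E_p)/(2D), Gamma^q_pq = (E G_p - F E_q)/(2D), Gamma^q_qq = (E G_q - 2F F_q + F G_p)/(2D); substitute and cancel common factors


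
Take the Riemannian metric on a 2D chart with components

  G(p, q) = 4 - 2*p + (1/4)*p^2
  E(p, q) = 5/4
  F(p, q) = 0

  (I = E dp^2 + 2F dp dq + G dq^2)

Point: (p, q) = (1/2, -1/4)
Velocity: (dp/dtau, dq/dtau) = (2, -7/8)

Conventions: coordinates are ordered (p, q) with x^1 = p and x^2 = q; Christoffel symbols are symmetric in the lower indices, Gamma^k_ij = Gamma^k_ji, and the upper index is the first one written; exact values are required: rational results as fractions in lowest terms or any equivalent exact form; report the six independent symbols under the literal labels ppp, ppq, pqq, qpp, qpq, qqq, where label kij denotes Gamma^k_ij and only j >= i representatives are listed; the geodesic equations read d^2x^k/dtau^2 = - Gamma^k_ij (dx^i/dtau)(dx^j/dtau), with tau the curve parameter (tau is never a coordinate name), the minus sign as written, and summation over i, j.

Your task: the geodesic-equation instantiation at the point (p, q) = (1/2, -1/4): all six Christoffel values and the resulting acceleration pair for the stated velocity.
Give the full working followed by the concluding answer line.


E = 5/4, F = 0, G = 49/16 at the point
E_p = 0, E_q = 0, F_p = 0, F_q = 0, G_p = -7/4, G_q = 0
EG - F^2 = 245/64;  g^inv = (64/245) * [[49/16, 0], [0, 5/4]]
first-kind symbols [ij,l] = (1/2)(d_i g_jl + d_j g_il - d_l g_ij): [pp,p] = E_p/2 = 0, [pp,q] = F_p - E_q/2 = 0, [pq,p] = E_q/2 = 0, [pq,q] = G_p/2 = -7/8, [qq,p] = F_q - G_p/2 = 7/8, [qq,q] = G_q/2 = 0
Gamma^p_ij = (G*[ij,p] - F*[ij,q])/(EG - F^2), Gamma^q_ij = (E*[ij,q] - F*[ij,p])/(EG - F^2)
Gamma_ppp = 0, Gamma_ppq = 0, Gamma_pqq = 7/10, Gamma_qpp = 0, Gamma_qpq = -2/7, Gamma_qqq = 0
d^2p/dtau^2 = -(Gamma_ppp*(2)^2 + 2*Gamma_ppq*(2)*(-7/8) + Gamma_pqq*(-7/8)^2) = -343/640
d^2q/dtau^2 = -(Gamma_qpp*(2)^2 + 2*Gamma_qpq*(2)*(-7/8) + Gamma_qqq*(-7/8)^2) = -1

Answer: Gamma_ppp = 0, Gamma_ppq = 0, Gamma_pqq = 7/10, Gamma_qpp = 0, Gamma_qpq = -2/7, Gamma_qqq = 0; accelerations (d^2p/dtau^2, d^2q/dtau^2) = (-343/640, -1)


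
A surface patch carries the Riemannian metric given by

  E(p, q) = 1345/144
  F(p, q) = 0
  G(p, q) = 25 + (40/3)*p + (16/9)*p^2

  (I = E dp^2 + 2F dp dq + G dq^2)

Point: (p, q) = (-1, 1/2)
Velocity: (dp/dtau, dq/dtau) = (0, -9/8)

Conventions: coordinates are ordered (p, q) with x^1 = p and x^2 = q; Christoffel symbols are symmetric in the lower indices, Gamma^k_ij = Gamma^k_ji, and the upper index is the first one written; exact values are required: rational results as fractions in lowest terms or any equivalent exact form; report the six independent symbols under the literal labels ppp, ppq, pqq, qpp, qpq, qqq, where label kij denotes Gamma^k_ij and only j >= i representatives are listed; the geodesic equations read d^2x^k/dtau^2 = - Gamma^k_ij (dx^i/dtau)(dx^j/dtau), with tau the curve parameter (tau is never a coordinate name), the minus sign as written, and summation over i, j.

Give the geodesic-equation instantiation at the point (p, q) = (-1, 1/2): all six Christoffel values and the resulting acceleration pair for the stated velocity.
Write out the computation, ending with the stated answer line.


E = 1345/144, F = 0, G = 121/9 at the point
E_p = 0, E_q = 0, F_p = 0, F_q = 0, G_p = 88/9, G_q = 0
EG - F^2 = 162745/1296;  g^inv = (1296/162745) * [[121/9, 0], [0, 1345/144]]
first-kind symbols [ij,l] = (1/2)(d_i g_jl + d_j g_il - d_l g_ij): [pp,p] = E_p/2 = 0, [pp,q] = F_p - E_q/2 = 0, [pq,p] = E_q/2 = 0, [pq,q] = G_p/2 = 44/9, [qq,p] = F_q - G_p/2 = -44/9, [qq,q] = G_q/2 = 0
Gamma^p_ij = (G*[ij,p] - F*[ij,q])/(EG - F^2), Gamma^q_ij = (E*[ij,q] - F*[ij,p])/(EG - F^2)
Gamma_ppp = 0, Gamma_ppq = 0, Gamma_pqq = -704/1345, Gamma_qpp = 0, Gamma_qpq = 4/11, Gamma_qqq = 0
d^2p/dtau^2 = -(Gamma_ppp*(0)^2 + 2*Gamma_ppq*(0)*(-9/8) + Gamma_pqq*(-9/8)^2) = 891/1345
d^2q/dtau^2 = -(Gamma_qpp*(0)^2 + 2*Gamma_qpq*(0)*(-9/8) + Gamma_qqq*(-9/8)^2) = 0

Answer: Gamma_ppp = 0, Gamma_ppq = 0, Gamma_pqq = -704/1345, Gamma_qpp = 0, Gamma_qpq = 4/11, Gamma_qqq = 0; accelerations (d^2p/dtau^2, d^2q/dtau^2) = (891/1345, 0)


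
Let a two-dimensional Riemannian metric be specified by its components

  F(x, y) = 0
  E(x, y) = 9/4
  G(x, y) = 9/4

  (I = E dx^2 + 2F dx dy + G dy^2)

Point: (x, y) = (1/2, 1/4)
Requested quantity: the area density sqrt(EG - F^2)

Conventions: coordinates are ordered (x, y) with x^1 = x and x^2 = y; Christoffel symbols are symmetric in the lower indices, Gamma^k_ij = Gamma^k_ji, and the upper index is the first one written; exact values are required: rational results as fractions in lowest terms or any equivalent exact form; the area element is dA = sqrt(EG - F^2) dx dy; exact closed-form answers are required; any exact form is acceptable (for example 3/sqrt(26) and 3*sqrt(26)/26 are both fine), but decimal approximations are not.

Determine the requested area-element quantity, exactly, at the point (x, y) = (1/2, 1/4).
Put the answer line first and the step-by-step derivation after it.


Answer: sqrt(EG - F^2) = 9/4

E = 9/4, F = 0, G = 9/4; EG - F^2 = 81/16


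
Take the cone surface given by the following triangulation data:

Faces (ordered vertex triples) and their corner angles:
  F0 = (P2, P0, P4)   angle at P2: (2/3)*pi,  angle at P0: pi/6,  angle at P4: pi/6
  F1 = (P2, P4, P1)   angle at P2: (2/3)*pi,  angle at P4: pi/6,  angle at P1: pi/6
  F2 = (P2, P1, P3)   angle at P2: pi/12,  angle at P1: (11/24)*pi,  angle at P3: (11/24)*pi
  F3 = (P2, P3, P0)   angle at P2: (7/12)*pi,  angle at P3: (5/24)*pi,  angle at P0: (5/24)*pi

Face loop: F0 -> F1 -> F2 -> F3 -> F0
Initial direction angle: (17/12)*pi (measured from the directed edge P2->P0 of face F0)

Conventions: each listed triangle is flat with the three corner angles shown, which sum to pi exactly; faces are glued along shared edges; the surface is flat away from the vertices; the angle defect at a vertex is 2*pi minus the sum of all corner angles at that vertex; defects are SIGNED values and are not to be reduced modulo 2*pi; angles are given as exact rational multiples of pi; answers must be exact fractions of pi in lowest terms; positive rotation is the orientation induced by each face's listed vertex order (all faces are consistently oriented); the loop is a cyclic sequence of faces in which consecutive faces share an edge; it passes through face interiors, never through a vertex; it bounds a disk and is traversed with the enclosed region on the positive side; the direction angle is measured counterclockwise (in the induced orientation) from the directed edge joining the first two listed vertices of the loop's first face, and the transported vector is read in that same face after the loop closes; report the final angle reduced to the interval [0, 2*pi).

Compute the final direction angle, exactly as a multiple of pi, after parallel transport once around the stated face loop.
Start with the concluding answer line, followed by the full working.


Answer: final direction angle = (17/12)*pi

enclosed vertex P2: corner angles sum to 2*pi, defect = 2*pi - 2*pi = 0
summing the enclosed defects onto the initial angle, mod 2*pi in the induced orientation:
final angle = (17/12)*pi + 0 = (17/12)*pi (mod 2*pi)


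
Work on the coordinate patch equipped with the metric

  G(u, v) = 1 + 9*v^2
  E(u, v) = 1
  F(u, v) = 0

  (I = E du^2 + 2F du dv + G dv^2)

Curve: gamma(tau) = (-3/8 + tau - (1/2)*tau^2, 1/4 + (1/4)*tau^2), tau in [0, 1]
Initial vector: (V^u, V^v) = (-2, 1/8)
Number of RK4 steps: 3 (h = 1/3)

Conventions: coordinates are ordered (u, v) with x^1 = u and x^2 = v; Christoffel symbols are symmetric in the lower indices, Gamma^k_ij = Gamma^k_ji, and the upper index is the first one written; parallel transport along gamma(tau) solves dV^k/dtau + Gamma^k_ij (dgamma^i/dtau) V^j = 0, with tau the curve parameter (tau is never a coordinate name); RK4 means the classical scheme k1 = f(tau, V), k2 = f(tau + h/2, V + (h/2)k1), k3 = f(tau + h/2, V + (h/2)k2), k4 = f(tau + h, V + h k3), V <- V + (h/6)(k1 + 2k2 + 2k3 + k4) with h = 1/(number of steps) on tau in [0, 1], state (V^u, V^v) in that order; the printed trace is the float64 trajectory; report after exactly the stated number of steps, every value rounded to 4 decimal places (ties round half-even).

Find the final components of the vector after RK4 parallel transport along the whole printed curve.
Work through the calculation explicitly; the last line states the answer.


gamma'(tau) = (1 - tau, (1/2)*tau); f(tau, V)^k = -Gamma^k_ij(gamma(tau)) gamma'^i(tau) V^j; h = 1/3; intermediate values shown to 6 dp
curve data and Christoffel symbols at the stage parameters:
  tau = 0.000000: gamma = (-0.375000, 0.250000), gamma' = (1.000000, 0.000000); Gamma_uuu = 0.000000, Gamma_uuv = 0.000000, Gamma_uvv = 0.000000, Gamma_vuu = 0.000000, Gamma_vuv = 0.000000, Gamma_vvv = 1.440000
  tau = 0.166667: gamma = (-0.222222, 0.256944), gamma' = (0.833333, 0.083333); Gamma_uuu = 0.000000, Gamma_uuv = 0.000000, Gamma_uvv = 0.000000, Gamma_vuu = 0.000000, Gamma_vuv = 0.000000, Gamma_vvv = 1.450585
  tau = 0.333333: gamma = (-0.097222, 0.277778), gamma' = (0.666667, 0.166667); Gamma_uuu = 0.000000, Gamma_uuv = 0.000000, Gamma_uvv = 0.000000, Gamma_vuu = 0.000000, Gamma_vuv = 0.000000, Gamma_vvv = 1.475410
  tau = 0.500000: gamma = (0.000000, 0.312500), gamma' = (0.500000, 0.250000); Gamma_uuu = 0.000000, Gamma_uuv = 0.000000, Gamma_uvv = 0.000000, Gamma_vuu = 0.000000, Gamma_vuv = 0.000000, Gamma_vvv = 1.496881
  tau = 0.666667: gamma = (0.069444, 0.361111), gamma' = (0.333333, 0.333333); Gamma_uuu = 0.000000, Gamma_uuv = 0.000000, Gamma_uvv = 0.000000, Gamma_vuu = 0.000000, Gamma_vuv = 0.000000, Gamma_vvv = 1.495208
  tau = 0.833333: gamma = (0.111111, 0.423611), gamma' = (0.166667, 0.416667); Gamma_uuu = 0.000000, Gamma_uuv = 0.000000, Gamma_uvv = 0.000000, Gamma_vuu = 0.000000, Gamma_vuv = 0.000000, Gamma_vvv = 1.457925
  tau = 1.000000: gamma = (0.125000, 0.500000), gamma' = (0.000000, 0.500000); Gamma_uuu = 0.000000, Gamma_uuv = 0.000000, Gamma_uvv = 0.000000, Gamma_vuu = 0.000000, Gamma_vuv = 0.000000, Gamma_vvv = 1.384615
step 0: V^u = -2.0000, V^v = 0.1250
step 1: k1 = (0.000000, 0.000000), k2 = (0.000000, -0.015110), k3 = (0.000000, -0.014806), k4 = (0.000000, -0.029524); V <- V + (h/6)(k1 + 2k2 + 2k3 + k4): V^u = -2.0000, V^v = 0.1200
step 2: k1 = (0.000000, -0.029517), k2 = (0.000000, -0.043079), k3 = (0.000000, -0.042233), k4 = (0.000000, -0.052810); V <- V + (h/6)(k1 + 2k2 + 2k3 + k4): V^u = -2.0000, V^v = 0.1060
step 3: k1 = (0.000000, -0.052822), k2 = (0.000000, -0.059033), k3 = (0.000000, -0.058405), k4 = (0.000000, -0.059895); V <- V + (h/6)(k1 + 2k2 + 2k3 + k4): V^u = -2.0000, V^v = 0.0867

Answer: V^u = -2.0000, V^v = 0.0867
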